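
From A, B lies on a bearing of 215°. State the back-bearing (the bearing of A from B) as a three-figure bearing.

Back-bearing = 215° − 180° = 035°.

035°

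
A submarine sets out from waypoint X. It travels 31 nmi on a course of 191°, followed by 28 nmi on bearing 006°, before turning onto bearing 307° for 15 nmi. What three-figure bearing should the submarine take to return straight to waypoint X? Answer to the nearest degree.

113°

Leg 1 (191°, 31 nmi): east 31 sin 191° = -5.92, north 31 cos 191° = -30.43
Leg 2 (006°, 28 nmi): east 28 sin 6° = 2.93, north 28 cos 6° = 27.85
Leg 3 (307°, 15 nmi): east 15 sin 307° = -11.98, north 15 cos 307° = 9.03
Net displacement: -14.97 east, 6.44 north. Direction back to start is (14.97, -6.44): bearing = atan2(14.97, -6.44) mod 360° = 113.29° ≈ 113°.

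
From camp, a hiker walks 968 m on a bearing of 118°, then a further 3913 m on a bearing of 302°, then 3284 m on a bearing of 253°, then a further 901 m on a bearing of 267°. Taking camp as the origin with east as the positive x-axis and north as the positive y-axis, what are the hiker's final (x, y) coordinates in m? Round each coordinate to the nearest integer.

Leg 1 (118°, 968 m): east 968 sin 118° = 854.69, north 968 cos 118° = -454.45
Leg 2 (302°, 3913 m): east 3913 sin 302° = -3318.41, north 3913 cos 302° = 2073.57
Leg 3 (253°, 3284 m): east 3284 sin 253° = -3140.50, north 3284 cos 253° = -960.15
Leg 4 (267°, 901 m): east 901 sin 267° = -899.77, north 901 cos 267° = -47.15
Summing: -6503.99 m east, 611.82 m north → (-6504, 612).

(-6504, 612)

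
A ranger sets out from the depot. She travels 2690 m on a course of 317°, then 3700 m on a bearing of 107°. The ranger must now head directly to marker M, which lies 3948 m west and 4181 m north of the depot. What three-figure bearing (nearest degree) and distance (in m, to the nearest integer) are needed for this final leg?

300°, 6542 m

Leg 1 (317°, 2690 m): east 2690 sin 317° = -1834.58, north 2690 cos 317° = 1967.34
Leg 2 (107°, 3700 m): east 3700 sin 107° = 3538.33, north 3700 cos 107° = -1081.78
Current position: (1703.75, 885.57). Target: (-3948, 4181). Remaining: Δeast = -5651.75, Δnorth = 3295.43.
Bearing = atan2(-5651.75, 3295.43) mod 360° = 300.25°; distance = √((-5651.75)² + (3295.43)²) = 6542.338 m.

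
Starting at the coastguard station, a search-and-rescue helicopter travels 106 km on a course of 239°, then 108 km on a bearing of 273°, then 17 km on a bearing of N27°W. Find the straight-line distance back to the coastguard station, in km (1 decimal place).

209.2 km

Leg 1 (239°, 106 km): east 106 sin 239° = -90.86, north 106 cos 239° = -54.59
Leg 2 (273°, 108 km): east 108 sin 273° = -107.85, north 108 cos 273° = 5.65
Leg 3 (N27°W, 17 km): east 17 sin 333° = -7.72, north 17 cos 333° = 15.15
Net: -206.43 east, -33.79 north. Distance = √((-206.43)² + (-33.79)²) = 209.178 km.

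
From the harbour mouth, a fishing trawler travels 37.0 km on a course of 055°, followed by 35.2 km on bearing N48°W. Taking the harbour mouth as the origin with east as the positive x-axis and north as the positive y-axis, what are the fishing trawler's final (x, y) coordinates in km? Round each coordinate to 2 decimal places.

(4.15, 44.78)

Leg 1 (055°, 37.0 km): east 37.0 sin 55° = 30.31, north 37.0 cos 55° = 21.22
Leg 2 (N48°W, 35.2 km): east 35.2 sin 312° = -26.16, north 35.2 cos 312° = 23.55
Summing: 4.15 km east, 44.78 km north → (4.15, 44.78).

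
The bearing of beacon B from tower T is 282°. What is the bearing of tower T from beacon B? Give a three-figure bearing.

Back-bearing = 282° − 180° = 102°.

102°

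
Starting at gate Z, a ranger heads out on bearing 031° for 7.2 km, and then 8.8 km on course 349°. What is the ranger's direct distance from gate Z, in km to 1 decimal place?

Leg 1 (031°, 7.2 km): east 7.2 sin 31° = 3.71, north 7.2 cos 31° = 6.17
Leg 2 (349°, 8.8 km): east 8.8 sin 349° = -1.68, north 8.8 cos 349° = 8.64
Net: 2.03 east, 14.81 north. Distance = √((2.03)² + (14.81)²) = 14.948 km.

14.9 km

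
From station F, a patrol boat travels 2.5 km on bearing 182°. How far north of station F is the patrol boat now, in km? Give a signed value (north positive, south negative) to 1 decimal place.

-2.5 km

Leg 1 (182°, 2.5 km): east 2.5 sin 182° = -0.09, north 2.5 cos 182° = -2.50
Net north component: -2.50 km.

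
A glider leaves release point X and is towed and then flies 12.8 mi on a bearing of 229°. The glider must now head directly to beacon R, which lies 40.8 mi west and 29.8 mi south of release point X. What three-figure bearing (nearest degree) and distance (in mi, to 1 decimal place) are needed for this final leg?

235°, 37.8 mi

Leg 1 (229°, 12.8 mi): east 12.8 sin 229° = -9.66, north 12.8 cos 229° = -8.40
Current position: (-9.66, -8.40). Target: (-40.8, -29.8). Remaining: Δeast = -31.14, Δnorth = -21.40.
Bearing = atan2(-31.14, -21.40) mod 360° = 235.50°; distance = √((-31.14)² + (-21.40)²) = 37.786 mi.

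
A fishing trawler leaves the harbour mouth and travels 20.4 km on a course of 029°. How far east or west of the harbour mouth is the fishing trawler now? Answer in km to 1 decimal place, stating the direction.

Leg 1 (029°, 20.4 km): east 20.4 sin 29° = 9.89, north 20.4 cos 29° = 17.84
Net east component: 9.89 km.

9.9 km east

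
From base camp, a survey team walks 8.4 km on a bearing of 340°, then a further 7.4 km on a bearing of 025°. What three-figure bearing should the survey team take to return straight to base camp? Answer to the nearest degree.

Leg 1 (340°, 8.4 km): east 8.4 sin 340° = -2.87, north 8.4 cos 340° = 7.89
Leg 2 (025°, 7.4 km): east 7.4 sin 25° = 3.13, north 7.4 cos 25° = 6.71
Net displacement: 0.25 east, 14.60 north. Direction back to start is (-0.25, -14.60): bearing = atan2(-0.25, -14.60) mod 360° = 181.00° ≈ 181°.

181°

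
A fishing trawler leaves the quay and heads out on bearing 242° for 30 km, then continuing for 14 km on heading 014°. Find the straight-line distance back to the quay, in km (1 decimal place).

23.1 km

Leg 1 (242°, 30 km): east 30 sin 242° = -26.49, north 30 cos 242° = -14.08
Leg 2 (014°, 14 km): east 14 sin 14° = 3.39, north 14 cos 14° = 13.58
Net: -23.10 east, -0.50 north. Distance = √((-23.10)² + (-0.50)²) = 23.107 km.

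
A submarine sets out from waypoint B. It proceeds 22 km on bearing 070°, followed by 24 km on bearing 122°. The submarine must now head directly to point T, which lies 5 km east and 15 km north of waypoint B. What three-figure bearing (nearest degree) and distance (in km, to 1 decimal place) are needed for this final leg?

Leg 1 (070°, 22 km): east 22 sin 70° = 20.67, north 22 cos 70° = 7.52
Leg 2 (122°, 24 km): east 24 sin 122° = 20.35, north 24 cos 122° = -12.72
Current position: (41.03, -5.19). Target: (5, 15). Remaining: Δeast = -36.03, Δnorth = 20.19.
Bearing = atan2(-36.03, 20.19) mod 360° = 299.27°; distance = √((-36.03)² + (20.19)²) = 41.300 km.

299°, 41.3 km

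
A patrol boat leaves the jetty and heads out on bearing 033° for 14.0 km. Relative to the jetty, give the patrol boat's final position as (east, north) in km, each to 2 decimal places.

(7.62, 11.74)

Leg 1 (033°, 14.0 km): east 14.0 sin 33° = 7.62, north 14.0 cos 33° = 11.74
Summing: 7.62 km east, 11.74 km north → (7.62, 11.74).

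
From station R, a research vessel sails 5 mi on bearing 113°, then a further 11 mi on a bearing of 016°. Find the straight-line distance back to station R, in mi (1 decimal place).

Leg 1 (113°, 5 mi): east 5 sin 113° = 4.60, north 5 cos 113° = -1.95
Leg 2 (016°, 11 mi): east 11 sin 16° = 3.03, north 11 cos 16° = 10.57
Net: 7.63 east, 8.62 north. Distance = √((7.63)² + (8.62)²) = 11.515 mi.

11.5 mi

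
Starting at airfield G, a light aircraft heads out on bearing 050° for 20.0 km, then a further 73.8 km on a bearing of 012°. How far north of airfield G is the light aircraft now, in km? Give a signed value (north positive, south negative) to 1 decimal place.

Leg 1 (050°, 20.0 km): east 20.0 sin 50° = 15.32, north 20.0 cos 50° = 12.86
Leg 2 (012°, 73.8 km): east 73.8 sin 12° = 15.34, north 73.8 cos 12° = 72.19
Net north component: 85.04 km.

85.0 km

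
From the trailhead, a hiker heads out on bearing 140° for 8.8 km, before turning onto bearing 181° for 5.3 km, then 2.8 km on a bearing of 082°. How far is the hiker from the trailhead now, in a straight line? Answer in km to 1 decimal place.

14.3 km

Leg 1 (140°, 8.8 km): east 8.8 sin 140° = 5.66, north 8.8 cos 140° = -6.74
Leg 2 (181°, 5.3 km): east 5.3 sin 181° = -0.09, north 5.3 cos 181° = -5.30
Leg 3 (082°, 2.8 km): east 2.8 sin 82° = 2.77, north 2.8 cos 82° = 0.39
Net: 8.34 east, -11.65 north. Distance = √((8.34)² + (-11.65)²) = 14.326 km.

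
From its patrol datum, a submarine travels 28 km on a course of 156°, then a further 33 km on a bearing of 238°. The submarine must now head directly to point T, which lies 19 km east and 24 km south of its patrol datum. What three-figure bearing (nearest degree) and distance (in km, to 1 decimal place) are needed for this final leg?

062°, 40.4 km

Leg 1 (156°, 28 km): east 28 sin 156° = 11.39, north 28 cos 156° = -25.58
Leg 2 (238°, 33 km): east 33 sin 238° = -27.99, north 33 cos 238° = -17.49
Current position: (-16.60, -43.07). Target: (19, -24). Remaining: Δeast = 35.60, Δnorth = 19.07.
Bearing = atan2(35.60, 19.07) mod 360° = 61.83°; distance = √((35.60)² + (19.07)²) = 40.382 km.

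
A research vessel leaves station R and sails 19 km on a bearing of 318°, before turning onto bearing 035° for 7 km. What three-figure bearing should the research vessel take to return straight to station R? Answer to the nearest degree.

Leg 1 (318°, 19 km): east 19 sin 318° = -12.71, north 19 cos 318° = 14.12
Leg 2 (035°, 7 km): east 7 sin 35° = 4.02, north 7 cos 35° = 5.73
Net displacement: -8.70 east, 19.85 north. Direction back to start is (8.70, -19.85): bearing = atan2(8.70, -19.85) mod 360° = 156.34° ≈ 156°.

156°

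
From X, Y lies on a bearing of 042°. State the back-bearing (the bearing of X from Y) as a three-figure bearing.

222°

Back-bearing = 042° + 180° = 222°.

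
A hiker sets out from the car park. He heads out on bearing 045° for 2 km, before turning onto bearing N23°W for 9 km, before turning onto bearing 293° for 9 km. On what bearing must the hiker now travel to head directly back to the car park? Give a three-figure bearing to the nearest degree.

Leg 1 (045°, 2 km): east 2 sin 45° = 1.41, north 2 cos 45° = 1.41
Leg 2 (N23°W, 9 km): east 9 sin 337° = -3.52, north 9 cos 337° = 8.28
Leg 3 (293°, 9 km): east 9 sin 293° = -8.28, north 9 cos 293° = 3.52
Net displacement: -10.39 east, 13.22 north. Direction back to start is (10.39, -13.22): bearing = atan2(10.39, -13.22) mod 360° = 141.83° ≈ 142°.

142°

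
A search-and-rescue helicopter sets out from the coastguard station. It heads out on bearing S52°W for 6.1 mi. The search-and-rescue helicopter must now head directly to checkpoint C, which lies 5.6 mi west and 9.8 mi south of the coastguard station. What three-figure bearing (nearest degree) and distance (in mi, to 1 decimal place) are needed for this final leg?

Leg 1 (S52°W, 6.1 mi): east 6.1 sin 232° = -4.81, north 6.1 cos 232° = -3.76
Current position: (-4.81, -3.76). Target: (-5.6, -9.8). Remaining: Δeast = -0.79, Δnorth = -6.04.
Bearing = atan2(-0.79, -6.04) mod 360° = 187.48°; distance = √((-0.79)² + (-6.04)²) = 6.096 mi.

187°, 6.1 mi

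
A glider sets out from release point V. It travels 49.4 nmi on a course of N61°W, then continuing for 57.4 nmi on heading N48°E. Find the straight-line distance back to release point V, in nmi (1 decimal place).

62.4 nmi

Leg 1 (N61°W, 49.4 nmi): east 49.4 sin 299° = -43.21, north 49.4 cos 299° = 23.95
Leg 2 (N48°E, 57.4 nmi): east 57.4 sin 48° = 42.66, north 57.4 cos 48° = 38.41
Net: -0.55 east, 62.36 north. Distance = √((-0.55)² + (62.36)²) = 62.360 nmi.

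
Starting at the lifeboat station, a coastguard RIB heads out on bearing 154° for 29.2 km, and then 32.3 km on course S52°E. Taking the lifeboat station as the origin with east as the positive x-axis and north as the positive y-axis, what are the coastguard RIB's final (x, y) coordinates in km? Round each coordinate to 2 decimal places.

(38.25, -46.13)

Leg 1 (154°, 29.2 km): east 29.2 sin 154° = 12.80, north 29.2 cos 154° = -26.24
Leg 2 (S52°E, 32.3 km): east 32.3 sin 128° = 25.45, north 32.3 cos 128° = -19.89
Summing: 38.25 km east, -46.13 km north → (38.25, -46.13).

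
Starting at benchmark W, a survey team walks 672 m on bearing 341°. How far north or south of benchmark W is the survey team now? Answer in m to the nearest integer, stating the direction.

Leg 1 (341°, 672 m): east 672 sin 341° = -218.78, north 672 cos 341° = 635.39
Net north component: 635.39 m.

635 m north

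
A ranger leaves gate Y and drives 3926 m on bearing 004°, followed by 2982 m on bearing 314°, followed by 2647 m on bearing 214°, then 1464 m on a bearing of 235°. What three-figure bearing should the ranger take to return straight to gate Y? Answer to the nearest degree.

123°

Leg 1 (004°, 3926 m): east 3926 sin 4° = 273.86, north 3926 cos 4° = 3916.44
Leg 2 (314°, 2982 m): east 2982 sin 314° = -2145.07, north 2982 cos 314° = 2071.47
Leg 3 (214°, 2647 m): east 2647 sin 214° = -1480.18, north 2647 cos 214° = -2194.46
Leg 4 (235°, 1464 m): east 1464 sin 235° = -1199.24, north 1464 cos 235° = -839.72
Net displacement: -4550.63 east, 2953.73 north. Direction back to start is (4550.63, -2953.73): bearing = atan2(4550.63, -2953.73) mod 360° = 122.99° ≈ 123°.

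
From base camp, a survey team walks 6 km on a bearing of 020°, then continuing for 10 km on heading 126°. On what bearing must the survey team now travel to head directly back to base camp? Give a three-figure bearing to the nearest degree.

Leg 1 (020°, 6 km): east 6 sin 20° = 2.05, north 6 cos 20° = 5.64
Leg 2 (126°, 10 km): east 10 sin 126° = 8.09, north 10 cos 126° = -5.88
Net displacement: 10.14 east, -0.24 north. Direction back to start is (-10.14, 0.24): bearing = atan2(-10.14, 0.24) mod 360° = 271.35° ≈ 271°.

271°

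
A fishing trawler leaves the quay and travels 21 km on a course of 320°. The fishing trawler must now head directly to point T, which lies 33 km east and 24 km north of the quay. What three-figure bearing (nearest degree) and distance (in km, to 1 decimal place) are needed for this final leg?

080°, 47.2 km

Leg 1 (320°, 21 km): east 21 sin 320° = -13.50, north 21 cos 320° = 16.09
Current position: (-13.50, 16.09). Target: (33, 24). Remaining: Δeast = 46.50, Δnorth = 7.91.
Bearing = atan2(46.50, 7.91) mod 360° = 80.34°; distance = √((46.50)² + (7.91)²) = 47.167 km.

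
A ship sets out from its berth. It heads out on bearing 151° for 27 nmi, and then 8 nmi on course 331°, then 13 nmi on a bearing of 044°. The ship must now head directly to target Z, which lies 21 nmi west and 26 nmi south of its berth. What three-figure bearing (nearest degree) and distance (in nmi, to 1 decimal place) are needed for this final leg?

Leg 1 (151°, 27 nmi): east 27 sin 151° = 13.09, north 27 cos 151° = -23.61
Leg 2 (331°, 8 nmi): east 8 sin 331° = -3.88, north 8 cos 331° = 7.00
Leg 3 (044°, 13 nmi): east 13 sin 44° = 9.03, north 13 cos 44° = 9.35
Current position: (18.24, -7.27). Target: (-21, -26). Remaining: Δeast = -39.24, Δnorth = -18.73.
Bearing = atan2(-39.24, -18.73) mod 360° = 244.48°; distance = √((-39.24)² + (-18.73)²) = 43.484 nmi.

244°, 43.5 nmi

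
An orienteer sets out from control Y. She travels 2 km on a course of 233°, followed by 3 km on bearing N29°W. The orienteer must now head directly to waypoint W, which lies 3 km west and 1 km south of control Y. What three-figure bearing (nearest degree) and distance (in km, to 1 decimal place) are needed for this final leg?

179°, 2.4 km

Leg 1 (233°, 2 km): east 2 sin 233° = -1.60, north 2 cos 233° = -1.20
Leg 2 (N29°W, 3 km): east 3 sin 331° = -1.45, north 3 cos 331° = 2.62
Current position: (-3.05, 1.42). Target: (-3, -1). Remaining: Δeast = 0.05, Δnorth = -2.42.
Bearing = atan2(0.05, -2.42) mod 360° = 178.78°; distance = √((0.05)² + (-2.42)²) = 2.421 km.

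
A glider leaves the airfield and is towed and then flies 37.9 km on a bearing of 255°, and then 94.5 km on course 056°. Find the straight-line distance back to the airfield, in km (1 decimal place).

59.9 km

Leg 1 (255°, 37.9 km): east 37.9 sin 255° = -36.61, north 37.9 cos 255° = -9.81
Leg 2 (056°, 94.5 km): east 94.5 sin 56° = 78.34, north 94.5 cos 56° = 52.84
Net: 41.74 east, 43.03 north. Distance = √((41.74)² + (43.03)²) = 59.948 km.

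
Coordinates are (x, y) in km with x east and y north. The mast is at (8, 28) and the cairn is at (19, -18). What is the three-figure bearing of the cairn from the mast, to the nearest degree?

Δeast = 19 − 8 = 11.00; Δnorth = -18 − 28 = -46.00.
Bearing = atan2(Δeast, Δnorth) mod 360° = 166.55° ≈ 167°.

167°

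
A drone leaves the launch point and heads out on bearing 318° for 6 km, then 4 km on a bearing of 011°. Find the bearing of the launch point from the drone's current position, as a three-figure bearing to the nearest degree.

159°

Leg 1 (318°, 6 km): east 6 sin 318° = -4.01, north 6 cos 318° = 4.46
Leg 2 (011°, 4 km): east 4 sin 11° = 0.76, north 4 cos 11° = 3.93
Net displacement: -3.25 east, 8.39 north. Direction back to start is (3.25, -8.39): bearing = atan2(3.25, -8.39) mod 360° = 158.81° ≈ 159°.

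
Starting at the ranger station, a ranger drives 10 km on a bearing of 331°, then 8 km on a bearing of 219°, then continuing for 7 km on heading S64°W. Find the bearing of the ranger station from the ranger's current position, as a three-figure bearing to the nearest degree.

088°

Leg 1 (331°, 10 km): east 10 sin 331° = -4.85, north 10 cos 331° = 8.75
Leg 2 (219°, 8 km): east 8 sin 219° = -5.03, north 8 cos 219° = -6.22
Leg 3 (S64°W, 7 km): east 7 sin 244° = -6.29, north 7 cos 244° = -3.07
Net displacement: -16.17 east, -0.54 north. Direction back to start is (16.17, 0.54): bearing = atan2(16.17, 0.54) mod 360° = 88.09° ≈ 088°.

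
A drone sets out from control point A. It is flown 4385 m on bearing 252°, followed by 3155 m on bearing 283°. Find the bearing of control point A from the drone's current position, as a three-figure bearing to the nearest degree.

085°

Leg 1 (252°, 4385 m): east 4385 sin 252° = -4170.38, north 4385 cos 252° = -1355.04
Leg 2 (283°, 3155 m): east 3155 sin 283° = -3074.14, north 3155 cos 283° = 709.72
Net displacement: -7244.52 east, -645.32 north. Direction back to start is (7244.52, 645.32): bearing = atan2(7244.52, 645.32) mod 360° = 84.91° ≈ 085°.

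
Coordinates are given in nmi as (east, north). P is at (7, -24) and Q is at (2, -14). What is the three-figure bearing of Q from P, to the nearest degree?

333°

Δeast = 2 − 7 = -5.00; Δnorth = -14 − -24 = 10.00.
Bearing = atan2(Δeast, Δnorth) mod 360° = 333.43° ≈ 333°.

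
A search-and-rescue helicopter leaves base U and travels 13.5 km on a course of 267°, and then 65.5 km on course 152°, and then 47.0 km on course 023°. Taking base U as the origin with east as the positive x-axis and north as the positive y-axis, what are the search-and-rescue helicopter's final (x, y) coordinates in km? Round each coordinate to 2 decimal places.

Leg 1 (267°, 13.5 km): east 13.5 sin 267° = -13.48, north 13.5 cos 267° = -0.71
Leg 2 (152°, 65.5 km): east 65.5 sin 152° = 30.75, north 65.5 cos 152° = -57.83
Leg 3 (023°, 47.0 km): east 47.0 sin 23° = 18.36, north 47.0 cos 23° = 43.26
Summing: 35.63 km east, -15.28 km north → (35.63, -15.28).

(35.63, -15.28)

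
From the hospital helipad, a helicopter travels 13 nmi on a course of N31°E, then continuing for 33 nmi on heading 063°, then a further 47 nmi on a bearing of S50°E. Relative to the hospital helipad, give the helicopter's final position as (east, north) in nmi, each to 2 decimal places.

Leg 1 (N31°E, 13 nmi): east 13 sin 31° = 6.70, north 13 cos 31° = 11.14
Leg 2 (063°, 33 nmi): east 33 sin 63° = 29.40, north 33 cos 63° = 14.98
Leg 3 (S50°E, 47 nmi): east 47 sin 130° = 36.00, north 47 cos 130° = -30.21
Summing: 72.10 nmi east, -4.09 nmi north → (72.10, -4.09).

(72.10, -4.09)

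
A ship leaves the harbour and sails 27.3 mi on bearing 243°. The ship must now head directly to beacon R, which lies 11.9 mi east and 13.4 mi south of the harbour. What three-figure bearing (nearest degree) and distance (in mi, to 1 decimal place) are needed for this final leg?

Leg 1 (243°, 27.3 mi): east 27.3 sin 243° = -24.32, north 27.3 cos 243° = -12.39
Current position: (-24.32, -12.39). Target: (11.9, -13.4). Remaining: Δeast = 36.22, Δnorth = -1.01.
Bearing = atan2(36.22, -1.01) mod 360° = 91.59°; distance = √((36.22)² + (-1.01)²) = 36.238 mi.

092°, 36.2 mi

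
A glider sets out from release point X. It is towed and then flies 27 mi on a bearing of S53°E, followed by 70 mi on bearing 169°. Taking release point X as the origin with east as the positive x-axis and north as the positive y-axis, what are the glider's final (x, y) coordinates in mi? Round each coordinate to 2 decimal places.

Leg 1 (S53°E, 27 mi): east 27 sin 127° = 21.56, north 27 cos 127° = -16.25
Leg 2 (169°, 70 mi): east 70 sin 169° = 13.36, north 70 cos 169° = -68.71
Summing: 34.92 mi east, -84.96 mi north → (34.92, -84.96).

(34.92, -84.96)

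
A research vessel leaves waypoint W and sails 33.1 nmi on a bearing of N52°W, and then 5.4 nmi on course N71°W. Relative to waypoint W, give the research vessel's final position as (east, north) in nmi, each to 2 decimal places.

Leg 1 (N52°W, 33.1 nmi): east 33.1 sin 308° = -26.08, north 33.1 cos 308° = 20.38
Leg 2 (N71°W, 5.4 nmi): east 5.4 sin 289° = -5.11, north 5.4 cos 289° = 1.76
Summing: -31.19 nmi east, 22.14 nmi north → (-31.19, 22.14).

(-31.19, 22.14)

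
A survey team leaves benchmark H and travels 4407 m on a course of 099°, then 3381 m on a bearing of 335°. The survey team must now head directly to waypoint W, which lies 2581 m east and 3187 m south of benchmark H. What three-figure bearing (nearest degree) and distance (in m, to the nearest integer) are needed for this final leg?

184°, 5572 m

Leg 1 (099°, 4407 m): east 4407 sin 99° = 4352.74, north 4407 cos 99° = -689.41
Leg 2 (335°, 3381 m): east 3381 sin 335° = -1428.87, north 3381 cos 335° = 3064.23
Current position: (2923.87, 2374.82). Target: (2581, -3187). Remaining: Δeast = -342.87, Δnorth = -5561.82.
Bearing = atan2(-342.87, -5561.82) mod 360° = 183.53°; distance = √((-342.87)² + (-5561.82)²) = 5572.378 m.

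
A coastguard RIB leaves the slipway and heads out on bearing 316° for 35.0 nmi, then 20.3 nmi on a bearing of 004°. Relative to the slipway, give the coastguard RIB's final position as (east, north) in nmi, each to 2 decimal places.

Leg 1 (316°, 35.0 nmi): east 35.0 sin 316° = -24.31, north 35.0 cos 316° = 25.18
Leg 2 (004°, 20.3 nmi): east 20.3 sin 4° = 1.42, north 20.3 cos 4° = 20.25
Summing: -22.90 nmi east, 45.43 nmi north → (-22.90, 45.43).

(-22.90, 45.43)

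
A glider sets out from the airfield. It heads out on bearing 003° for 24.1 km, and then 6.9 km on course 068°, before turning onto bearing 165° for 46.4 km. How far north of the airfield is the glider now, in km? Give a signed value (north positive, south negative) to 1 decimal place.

-18.2 km

Leg 1 (003°, 24.1 km): east 24.1 sin 3° = 1.26, north 24.1 cos 3° = 24.07
Leg 2 (068°, 6.9 km): east 6.9 sin 68° = 6.40, north 6.9 cos 68° = 2.58
Leg 3 (165°, 46.4 km): east 46.4 sin 165° = 12.01, north 46.4 cos 165° = -44.82
Net north component: -18.17 km.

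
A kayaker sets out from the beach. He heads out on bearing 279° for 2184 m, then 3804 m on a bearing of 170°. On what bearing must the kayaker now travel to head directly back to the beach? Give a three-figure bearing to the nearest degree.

Leg 1 (279°, 2184 m): east 2184 sin 279° = -2157.11, north 2184 cos 279° = 341.65
Leg 2 (170°, 3804 m): east 3804 sin 170° = 660.56, north 3804 cos 170° = -3746.21
Net displacement: -1496.55 east, -3404.56 north. Direction back to start is (1496.55, 3404.56): bearing = atan2(1496.55, 3404.56) mod 360° = 23.73° ≈ 024°.

024°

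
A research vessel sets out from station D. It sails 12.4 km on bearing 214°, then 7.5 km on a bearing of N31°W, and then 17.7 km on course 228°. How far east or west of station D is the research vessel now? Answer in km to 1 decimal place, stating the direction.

24.0 km west

Leg 1 (214°, 12.4 km): east 12.4 sin 214° = -6.93, north 12.4 cos 214° = -10.28
Leg 2 (N31°W, 7.5 km): east 7.5 sin 329° = -3.86, north 7.5 cos 329° = 6.43
Leg 3 (228°, 17.7 km): east 17.7 sin 228° = -13.15, north 17.7 cos 228° = -11.84
Net east component: -23.95 km.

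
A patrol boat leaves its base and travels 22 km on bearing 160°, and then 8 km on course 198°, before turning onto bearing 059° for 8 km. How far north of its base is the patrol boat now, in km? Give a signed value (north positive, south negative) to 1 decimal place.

Leg 1 (160°, 22 km): east 22 sin 160° = 7.52, north 22 cos 160° = -20.67
Leg 2 (198°, 8 km): east 8 sin 198° = -2.47, north 8 cos 198° = -7.61
Leg 3 (059°, 8 km): east 8 sin 59° = 6.86, north 8 cos 59° = 4.12
Net north component: -24.16 km.

-24.2 km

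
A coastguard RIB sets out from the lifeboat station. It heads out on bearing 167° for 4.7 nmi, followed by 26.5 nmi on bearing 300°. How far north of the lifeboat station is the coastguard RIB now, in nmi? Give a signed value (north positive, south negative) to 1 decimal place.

8.7 nmi

Leg 1 (167°, 4.7 nmi): east 4.7 sin 167° = 1.06, north 4.7 cos 167° = -4.58
Leg 2 (300°, 26.5 nmi): east 26.5 sin 300° = -22.95, north 26.5 cos 300° = 13.25
Net north component: 8.67 nmi.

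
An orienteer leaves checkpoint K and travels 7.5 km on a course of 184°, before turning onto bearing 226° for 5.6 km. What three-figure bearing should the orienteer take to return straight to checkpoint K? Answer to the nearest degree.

022°

Leg 1 (184°, 7.5 km): east 7.5 sin 184° = -0.52, north 7.5 cos 184° = -7.48
Leg 2 (226°, 5.6 km): east 5.6 sin 226° = -4.03, north 5.6 cos 226° = -3.89
Net displacement: -4.55 east, -11.37 north. Direction back to start is (4.55, 11.37): bearing = atan2(4.55, 11.37) mod 360° = 21.81° ≈ 022°.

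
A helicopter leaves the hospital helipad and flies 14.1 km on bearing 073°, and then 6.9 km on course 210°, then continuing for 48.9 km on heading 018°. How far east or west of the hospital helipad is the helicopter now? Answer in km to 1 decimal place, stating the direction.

25.1 km east

Leg 1 (073°, 14.1 km): east 14.1 sin 73° = 13.48, north 14.1 cos 73° = 4.12
Leg 2 (210°, 6.9 km): east 6.9 sin 210° = -3.45, north 6.9 cos 210° = -5.98
Leg 3 (018°, 48.9 km): east 48.9 sin 18° = 15.11, north 48.9 cos 18° = 46.51
Net east component: 25.14 km.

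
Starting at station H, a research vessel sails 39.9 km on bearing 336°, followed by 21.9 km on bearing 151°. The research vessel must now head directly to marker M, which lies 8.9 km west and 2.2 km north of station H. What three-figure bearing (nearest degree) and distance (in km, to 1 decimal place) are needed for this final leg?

Leg 1 (336°, 39.9 km): east 39.9 sin 336° = -16.23, north 39.9 cos 336° = 36.45
Leg 2 (151°, 21.9 km): east 21.9 sin 151° = 10.62, north 21.9 cos 151° = -19.15
Current position: (-5.61, 17.30). Target: (-8.9, 2.2). Remaining: Δeast = -3.29, Δnorth = -15.10.
Bearing = atan2(-3.29, -15.10) mod 360° = 192.29°; distance = √((-3.29)² + (-15.10)²) = 15.450 km.

192°, 15.5 km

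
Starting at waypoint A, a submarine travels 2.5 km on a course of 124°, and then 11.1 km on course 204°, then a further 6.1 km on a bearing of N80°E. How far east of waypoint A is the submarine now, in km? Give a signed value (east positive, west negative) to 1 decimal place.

3.6 km

Leg 1 (124°, 2.5 km): east 2.5 sin 124° = 2.07, north 2.5 cos 124° = -1.40
Leg 2 (204°, 11.1 km): east 11.1 sin 204° = -4.51, north 11.1 cos 204° = -10.14
Leg 3 (N80°E, 6.1 km): east 6.1 sin 80° = 6.01, north 6.1 cos 80° = 1.06
Net east component: 3.57 km.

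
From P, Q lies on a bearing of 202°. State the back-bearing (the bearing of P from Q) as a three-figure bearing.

022°

Back-bearing = 202° − 180° = 022°.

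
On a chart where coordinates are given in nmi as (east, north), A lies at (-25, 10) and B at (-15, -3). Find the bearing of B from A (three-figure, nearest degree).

142°

Δeast = -15 − -25 = 10.00; Δnorth = -3 − 10 = -13.00.
Bearing = atan2(Δeast, Δnorth) mod 360° = 142.43° ≈ 142°.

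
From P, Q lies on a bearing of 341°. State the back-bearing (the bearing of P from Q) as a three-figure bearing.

161°

Back-bearing = 341° − 180° = 161°.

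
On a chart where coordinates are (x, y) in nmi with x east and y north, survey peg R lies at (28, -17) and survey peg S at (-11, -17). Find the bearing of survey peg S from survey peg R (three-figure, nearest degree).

270°

Δeast = -11 − 28 = -39.00; Δnorth = -17 − -17 = 0.00.
Bearing = atan2(Δeast, Δnorth) mod 360° = 270.00° ≈ 270°.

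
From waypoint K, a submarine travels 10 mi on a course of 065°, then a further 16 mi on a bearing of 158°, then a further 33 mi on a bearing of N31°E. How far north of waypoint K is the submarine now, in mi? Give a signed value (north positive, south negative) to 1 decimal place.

Leg 1 (065°, 10 mi): east 10 sin 65° = 9.06, north 10 cos 65° = 4.23
Leg 2 (158°, 16 mi): east 16 sin 158° = 5.99, north 16 cos 158° = -14.83
Leg 3 (N31°E, 33 mi): east 33 sin 31° = 17.00, north 33 cos 31° = 28.29
Net north component: 17.68 mi.

17.7 mi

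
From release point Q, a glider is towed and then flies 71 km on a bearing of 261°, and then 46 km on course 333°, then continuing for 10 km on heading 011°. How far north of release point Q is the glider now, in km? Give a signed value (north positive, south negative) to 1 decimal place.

39.7 km

Leg 1 (261°, 71 km): east 71 sin 261° = -70.13, north 71 cos 261° = -11.11
Leg 2 (333°, 46 km): east 46 sin 333° = -20.88, north 46 cos 333° = 40.99
Leg 3 (011°, 10 km): east 10 sin 11° = 1.91, north 10 cos 11° = 9.82
Net north component: 39.70 km.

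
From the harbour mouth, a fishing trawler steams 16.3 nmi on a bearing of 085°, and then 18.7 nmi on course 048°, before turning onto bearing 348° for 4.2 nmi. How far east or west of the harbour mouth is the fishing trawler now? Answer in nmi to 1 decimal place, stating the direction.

Leg 1 (085°, 16.3 nmi): east 16.3 sin 85° = 16.24, north 16.3 cos 85° = 1.42
Leg 2 (048°, 18.7 nmi): east 18.7 sin 48° = 13.90, north 18.7 cos 48° = 12.51
Leg 3 (348°, 4.2 nmi): east 4.2 sin 348° = -0.87, north 4.2 cos 348° = 4.11
Net east component: 29.26 nmi.

29.3 nmi east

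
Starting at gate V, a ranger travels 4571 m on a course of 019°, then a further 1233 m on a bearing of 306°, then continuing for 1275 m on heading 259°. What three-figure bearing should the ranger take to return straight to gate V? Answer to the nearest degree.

Leg 1 (019°, 4571 m): east 4571 sin 19° = 1488.17, north 4571 cos 19° = 4321.97
Leg 2 (306°, 1233 m): east 1233 sin 306° = -997.52, north 1233 cos 306° = 724.74
Leg 3 (259°, 1275 m): east 1275 sin 259° = -1251.57, north 1275 cos 259° = -243.28
Net displacement: -760.92 east, 4803.42 north. Direction back to start is (760.92, -4803.42): bearing = atan2(760.92, -4803.42) mod 360° = 171.00° ≈ 171°.

171°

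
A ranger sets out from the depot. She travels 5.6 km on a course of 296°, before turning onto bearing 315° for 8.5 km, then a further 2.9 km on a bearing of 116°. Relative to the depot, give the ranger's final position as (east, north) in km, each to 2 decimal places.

(-8.44, 7.19)

Leg 1 (296°, 5.6 km): east 5.6 sin 296° = -5.03, north 5.6 cos 296° = 2.45
Leg 2 (315°, 8.5 km): east 8.5 sin 315° = -6.01, north 8.5 cos 315° = 6.01
Leg 3 (116°, 2.9 km): east 2.9 sin 116° = 2.61, north 2.9 cos 116° = -1.27
Summing: -8.44 km east, 7.19 km north → (-8.44, 7.19).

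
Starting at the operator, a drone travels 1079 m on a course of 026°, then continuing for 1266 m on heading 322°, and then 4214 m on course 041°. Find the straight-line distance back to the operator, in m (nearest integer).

Leg 1 (026°, 1079 m): east 1079 sin 26° = 473.00, north 1079 cos 26° = 969.80
Leg 2 (322°, 1266 m): east 1266 sin 322° = -779.43, north 1266 cos 322° = 997.62
Leg 3 (041°, 4214 m): east 4214 sin 41° = 2764.63, north 4214 cos 41° = 3180.35
Net: 2458.21 east, 5147.77 north. Distance = √((2458.21)² + (5147.77)²) = 5704.585 m.

5705 m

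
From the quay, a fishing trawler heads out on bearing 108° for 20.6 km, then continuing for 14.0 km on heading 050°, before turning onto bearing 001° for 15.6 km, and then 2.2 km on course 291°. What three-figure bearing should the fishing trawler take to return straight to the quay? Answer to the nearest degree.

Leg 1 (108°, 20.6 km): east 20.6 sin 108° = 19.59, north 20.6 cos 108° = -6.37
Leg 2 (050°, 14.0 km): east 14.0 sin 50° = 10.72, north 14.0 cos 50° = 9.00
Leg 3 (001°, 15.6 km): east 15.6 sin 1° = 0.27, north 15.6 cos 1° = 15.60
Leg 4 (291°, 2.2 km): east 2.2 sin 291° = -2.05, north 2.2 cos 291° = 0.79
Net displacement: 28.53 east, 19.02 north. Direction back to start is (-28.53, -19.02): bearing = atan2(-28.53, -19.02) mod 360° = 236.32° ≈ 236°.

236°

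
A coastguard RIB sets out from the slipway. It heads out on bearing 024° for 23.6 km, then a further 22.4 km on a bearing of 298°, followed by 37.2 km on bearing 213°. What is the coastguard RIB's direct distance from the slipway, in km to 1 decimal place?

Leg 1 (024°, 23.6 km): east 23.6 sin 24° = 9.60, north 23.6 cos 24° = 21.56
Leg 2 (298°, 22.4 km): east 22.4 sin 298° = -19.78, north 22.4 cos 298° = 10.52
Leg 3 (213°, 37.2 km): east 37.2 sin 213° = -20.26, north 37.2 cos 213° = -31.20
Net: -30.44 east, 0.88 north. Distance = √((-30.44)² + (0.88)²) = 30.452 km.

30.5 km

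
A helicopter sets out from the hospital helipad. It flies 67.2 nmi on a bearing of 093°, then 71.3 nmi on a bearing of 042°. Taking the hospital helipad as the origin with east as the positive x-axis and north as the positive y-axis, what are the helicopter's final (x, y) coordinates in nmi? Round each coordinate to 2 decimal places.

(114.82, 49.47)

Leg 1 (093°, 67.2 nmi): east 67.2 sin 93° = 67.11, north 67.2 cos 93° = -3.52
Leg 2 (042°, 71.3 nmi): east 71.3 sin 42° = 47.71, north 71.3 cos 42° = 52.99
Summing: 114.82 nmi east, 49.47 nmi north → (114.82, 49.47).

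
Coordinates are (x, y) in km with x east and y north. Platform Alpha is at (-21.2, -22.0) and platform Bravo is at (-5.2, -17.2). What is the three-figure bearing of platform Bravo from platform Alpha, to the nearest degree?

Δeast = -5.2 − -21.2 = 16.00; Δnorth = -17.2 − -22.0 = 4.80.
Bearing = atan2(Δeast, Δnorth) mod 360° = 73.30° ≈ 073°.

073°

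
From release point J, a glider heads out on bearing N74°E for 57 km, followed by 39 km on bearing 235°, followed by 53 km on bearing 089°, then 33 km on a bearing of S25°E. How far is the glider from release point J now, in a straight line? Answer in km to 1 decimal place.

Leg 1 (N74°E, 57 km): east 57 sin 74° = 54.79, north 57 cos 74° = 15.71
Leg 2 (235°, 39 km): east 39 sin 235° = -31.95, north 39 cos 235° = -22.37
Leg 3 (089°, 53 km): east 53 sin 89° = 52.99, north 53 cos 89° = 0.92
Leg 4 (S25°E, 33 km): east 33 sin 155° = 13.95, north 33 cos 155° = -29.91
Net: 89.78 east, -35.64 north. Distance = √((89.78)² + (-35.64)²) = 96.599 km.

96.6 km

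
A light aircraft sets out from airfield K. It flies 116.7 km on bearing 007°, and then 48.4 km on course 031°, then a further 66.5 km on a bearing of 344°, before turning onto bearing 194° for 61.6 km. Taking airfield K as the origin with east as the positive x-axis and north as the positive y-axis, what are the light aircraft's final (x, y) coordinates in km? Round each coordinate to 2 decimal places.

Leg 1 (007°, 116.7 km): east 116.7 sin 7° = 14.22, north 116.7 cos 7° = 115.83
Leg 2 (031°, 48.4 km): east 48.4 sin 31° = 24.93, north 48.4 cos 31° = 41.49
Leg 3 (344°, 66.5 km): east 66.5 sin 344° = -18.33, north 66.5 cos 344° = 63.92
Leg 4 (194°, 61.6 km): east 61.6 sin 194° = -14.90, north 61.6 cos 194° = -59.77
Summing: 5.92 km east, 161.47 km north → (5.92, 161.47).

(5.92, 161.47)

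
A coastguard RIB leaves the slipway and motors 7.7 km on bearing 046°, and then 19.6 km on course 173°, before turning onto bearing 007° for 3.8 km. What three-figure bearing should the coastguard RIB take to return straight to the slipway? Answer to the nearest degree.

321°

Leg 1 (046°, 7.7 km): east 7.7 sin 46° = 5.54, north 7.7 cos 46° = 5.35
Leg 2 (173°, 19.6 km): east 19.6 sin 173° = 2.39, north 19.6 cos 173° = -19.45
Leg 3 (007°, 3.8 km): east 3.8 sin 7° = 0.46, north 3.8 cos 7° = 3.77
Net displacement: 8.39 east, -10.33 north. Direction back to start is (-8.39, 10.33): bearing = atan2(-8.39, 10.33) mod 360° = 320.92° ≈ 321°.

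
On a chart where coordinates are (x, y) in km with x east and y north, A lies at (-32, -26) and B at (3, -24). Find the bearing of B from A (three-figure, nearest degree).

087°

Δeast = 3 − -32 = 35.00; Δnorth = -24 − -26 = 2.00.
Bearing = atan2(Δeast, Δnorth) mod 360° = 86.73° ≈ 087°.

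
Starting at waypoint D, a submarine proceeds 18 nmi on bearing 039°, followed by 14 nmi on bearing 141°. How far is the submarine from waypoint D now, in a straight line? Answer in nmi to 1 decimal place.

Leg 1 (039°, 18 nmi): east 18 sin 39° = 11.33, north 18 cos 39° = 13.99
Leg 2 (141°, 14 nmi): east 14 sin 141° = 8.81, north 14 cos 141° = -10.88
Net: 20.14 east, 3.11 north. Distance = √((20.14)² + (3.11)²) = 20.377 nmi.

20.4 nmi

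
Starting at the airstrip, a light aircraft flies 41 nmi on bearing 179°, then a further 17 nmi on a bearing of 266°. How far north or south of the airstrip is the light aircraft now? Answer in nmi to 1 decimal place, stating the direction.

Leg 1 (179°, 41 nmi): east 41 sin 179° = 0.72, north 41 cos 179° = -40.99
Leg 2 (266°, 17 nmi): east 17 sin 266° = -16.96, north 17 cos 266° = -1.19
Net north component: -42.18 nmi.

42.2 nmi south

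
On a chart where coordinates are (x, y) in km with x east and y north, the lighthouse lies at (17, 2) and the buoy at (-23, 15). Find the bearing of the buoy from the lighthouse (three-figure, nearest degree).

288°

Δeast = -23 − 17 = -40.00; Δnorth = 15 − 2 = 13.00.
Bearing = atan2(Δeast, Δnorth) mod 360° = 288.00° ≈ 288°.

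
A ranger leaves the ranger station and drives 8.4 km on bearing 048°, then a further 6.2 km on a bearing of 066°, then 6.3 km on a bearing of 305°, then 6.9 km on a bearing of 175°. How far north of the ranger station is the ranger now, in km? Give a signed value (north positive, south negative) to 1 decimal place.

Leg 1 (048°, 8.4 km): east 8.4 sin 48° = 6.24, north 8.4 cos 48° = 5.62
Leg 2 (066°, 6.2 km): east 6.2 sin 66° = 5.66, north 6.2 cos 66° = 2.52
Leg 3 (305°, 6.3 km): east 6.3 sin 305° = -5.16, north 6.3 cos 305° = 3.61
Leg 4 (175°, 6.9 km): east 6.9 sin 175° = 0.60, north 6.9 cos 175° = -6.87
Net north component: 4.88 km.

4.9 km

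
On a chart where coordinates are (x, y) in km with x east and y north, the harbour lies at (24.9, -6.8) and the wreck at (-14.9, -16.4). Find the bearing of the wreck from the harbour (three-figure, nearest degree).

256°

Δeast = -14.9 − 24.9 = -39.80; Δnorth = -16.4 − -6.8 = -9.60.
Bearing = atan2(Δeast, Δnorth) mod 360° = 256.44° ≈ 256°.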